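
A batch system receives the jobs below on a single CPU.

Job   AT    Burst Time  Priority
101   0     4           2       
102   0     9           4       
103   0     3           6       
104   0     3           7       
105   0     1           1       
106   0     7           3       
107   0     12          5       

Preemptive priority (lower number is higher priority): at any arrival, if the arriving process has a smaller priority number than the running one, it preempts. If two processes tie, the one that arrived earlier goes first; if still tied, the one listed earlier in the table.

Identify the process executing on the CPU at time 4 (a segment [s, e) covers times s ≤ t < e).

Schedule: | 105 0-1 | 101 1-5 | 106 5-12 | 102 12-21 | 107 21-33 | 103 33-36 | 104 36-39 |
Completion: 101=5  102=21  103=36  104=39  105=1  106=12  107=33

101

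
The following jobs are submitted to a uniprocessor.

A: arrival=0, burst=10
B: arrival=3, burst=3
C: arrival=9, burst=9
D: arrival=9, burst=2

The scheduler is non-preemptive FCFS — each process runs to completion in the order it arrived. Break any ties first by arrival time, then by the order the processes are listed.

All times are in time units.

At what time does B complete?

13

Timeline: | A 0-10 | B 10-13 | C 13-22 | D 22-24 |
Completion: A=10  B=13  C=22  D=24
Turnaround (C−A): A=10  B=10  C=13  D=15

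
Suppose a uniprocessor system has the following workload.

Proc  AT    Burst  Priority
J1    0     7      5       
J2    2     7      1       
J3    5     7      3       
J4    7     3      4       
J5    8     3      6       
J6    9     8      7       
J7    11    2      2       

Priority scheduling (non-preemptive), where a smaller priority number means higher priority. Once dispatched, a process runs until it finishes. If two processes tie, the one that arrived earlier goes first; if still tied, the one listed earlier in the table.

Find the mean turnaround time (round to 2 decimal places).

15.71

Timeline: | J1 0-7 | J2 7-14 | J7 14-16 | J3 16-23 | J4 23-26 | J5 26-29 | J6 29-37 |
Completion: J1=7  J2=14  J3=23  J4=26  J5=29  J6=37  J7=16
Turnaround times: J1=7, J2=12, J3=18, J4=19, J5=21, J6=28, J7=5
Average turnaround = (7+12+18+19+21+28+5) / 7 = 110/7 = 15.71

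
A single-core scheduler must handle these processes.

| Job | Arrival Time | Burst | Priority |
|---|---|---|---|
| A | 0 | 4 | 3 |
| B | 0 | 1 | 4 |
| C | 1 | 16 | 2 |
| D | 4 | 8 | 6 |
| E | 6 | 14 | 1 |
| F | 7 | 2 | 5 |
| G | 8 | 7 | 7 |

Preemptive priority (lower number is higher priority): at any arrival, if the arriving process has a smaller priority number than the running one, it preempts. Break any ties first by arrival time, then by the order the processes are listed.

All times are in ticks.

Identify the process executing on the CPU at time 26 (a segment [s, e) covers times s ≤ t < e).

Schedule: | A 0-1 | C 1-6 | E 6-20 | C 20-31 | A 31-34 | B 34-35 | F 35-37 | D 37-45 | G 45-52 |
Completion: A=34  B=35  C=31  D=45  E=20  F=37  G=52
Turnaround (C−A): A=34  B=35  C=30  D=41  E=14  F=30  G=44

C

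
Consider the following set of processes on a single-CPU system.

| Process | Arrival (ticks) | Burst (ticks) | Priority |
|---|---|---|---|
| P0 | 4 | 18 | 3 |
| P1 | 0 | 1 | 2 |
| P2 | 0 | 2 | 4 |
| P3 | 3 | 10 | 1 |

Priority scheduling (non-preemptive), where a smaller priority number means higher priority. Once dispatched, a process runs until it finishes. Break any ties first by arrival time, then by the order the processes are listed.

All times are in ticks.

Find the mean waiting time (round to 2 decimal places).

2.50

Gantt: | P1 0-1 | P2 1-3 | P3 3-13 | P0 13-31 |
Completion: P0=31  P1=1  P2=3  P3=13
Turnaround (C−A): P0=27  P1=1  P2=3  P3=10
Waiting times: P0=9, P1=0, P2=1, P3=0
Average waiting = (9+0+1+0) / 4 = 10/4 = 2.50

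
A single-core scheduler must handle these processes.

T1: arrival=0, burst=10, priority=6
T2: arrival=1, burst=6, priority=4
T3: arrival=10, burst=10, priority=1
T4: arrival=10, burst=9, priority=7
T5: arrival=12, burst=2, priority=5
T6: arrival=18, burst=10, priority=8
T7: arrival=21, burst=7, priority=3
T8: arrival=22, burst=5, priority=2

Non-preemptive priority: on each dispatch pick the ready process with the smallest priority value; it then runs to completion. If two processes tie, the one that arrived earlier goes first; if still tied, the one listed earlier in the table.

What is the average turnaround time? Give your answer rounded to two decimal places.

22.38

Timeline: | T1 0-10 | T3 10-20 | T2 20-26 | T8 26-31 | T7 31-38 | T5 38-40 | T4 40-49 | T6 49-59 |
Completion: T1=10  T2=26  T3=20  T4=49  T5=40  T6=59  T7=38  T8=31
Turnaround (C−A): T1=10  T2=25  T3=10  T4=39  T5=28  T6=41  T7=17  T8=9
Turnaround times: T1=10, T2=25, T3=10, T4=39, T5=28, T6=41, T7=17, T8=9
Average turnaround = (10+25+10+39+28+41+17+9) / 8 = 179/8 = 22.38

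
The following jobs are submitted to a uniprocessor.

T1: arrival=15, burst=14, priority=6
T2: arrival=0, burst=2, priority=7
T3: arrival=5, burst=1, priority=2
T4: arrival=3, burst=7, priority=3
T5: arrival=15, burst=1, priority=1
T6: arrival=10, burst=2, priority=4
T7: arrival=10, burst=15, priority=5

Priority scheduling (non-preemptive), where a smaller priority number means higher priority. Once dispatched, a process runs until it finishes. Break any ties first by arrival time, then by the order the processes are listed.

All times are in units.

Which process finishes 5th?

T7

Gantt: | T2 0-2 | idle 2-3 | T4 3-10 | T3 10-11 | T6 11-13 | T7 13-28 | T5 28-29 | T1 29-43 |
Completion: T1=43  T2=2  T3=11  T4=10  T5=29  T6=13  T7=28
Turnaround (C−A): T1=28  T2=2  T3=6  T4=7  T5=14  T6=3  T7=18
Finish order: T2 → T4 → T3 → T6 → T7 → T5 → T1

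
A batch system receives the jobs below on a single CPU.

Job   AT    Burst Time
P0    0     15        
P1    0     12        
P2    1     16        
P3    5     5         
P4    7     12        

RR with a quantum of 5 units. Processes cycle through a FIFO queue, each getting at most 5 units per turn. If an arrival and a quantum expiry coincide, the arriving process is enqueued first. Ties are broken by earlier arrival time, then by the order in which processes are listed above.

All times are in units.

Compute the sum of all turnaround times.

223

Timeline: | P0 0-5 | P1 5-10 | P2 10-15 | P3 15-20 | P0 20-25 | P4 25-30 | P1 30-35 | P2 35-40 | P0 40-45 | P4 45-50 | P1 50-52 | P2 52-57 | P4 57-59 | P2 59-60 |
Completion: P0=45  P1=52  P2=60  P3=20  P4=59
Turnaround = completion − arrival: P0=45, P1=52, P2=59, P3=15, P4=52
Total turnaround = 45 + 52 + 59 + 15 + 52 = 223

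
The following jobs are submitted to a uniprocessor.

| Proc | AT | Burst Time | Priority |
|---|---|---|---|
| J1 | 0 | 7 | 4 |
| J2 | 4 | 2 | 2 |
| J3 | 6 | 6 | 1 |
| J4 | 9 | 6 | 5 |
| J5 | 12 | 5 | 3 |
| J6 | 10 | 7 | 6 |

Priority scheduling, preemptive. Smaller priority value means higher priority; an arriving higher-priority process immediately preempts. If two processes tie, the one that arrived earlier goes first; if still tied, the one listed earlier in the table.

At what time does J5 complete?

Schedule: | J1 0-4 | J2 4-6 | J3 6-12 | J5 12-17 | J1 17-20 | J4 20-26 | J6 26-33 |
Completion: J1=20  J2=6  J3=12  J4=26  J5=17  J6=33
Turnaround (C−A): J1=20  J2=2  J3=6  J4=17  J5=5  J6=23

17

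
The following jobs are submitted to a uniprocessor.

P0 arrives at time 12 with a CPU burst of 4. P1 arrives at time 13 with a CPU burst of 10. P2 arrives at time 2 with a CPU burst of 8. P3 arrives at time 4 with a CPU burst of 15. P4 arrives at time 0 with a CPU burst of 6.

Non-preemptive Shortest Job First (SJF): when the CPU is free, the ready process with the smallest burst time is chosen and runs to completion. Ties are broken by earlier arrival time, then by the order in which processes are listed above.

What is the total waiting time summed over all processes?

35

Timeline: | P4 0-6 | P2 6-14 | P0 14-18 | P1 18-28 | P3 28-43 |
Completion: P0=18  P1=28  P2=14  P3=43  P4=6
Waiting = turnaround − burst: P0=2, P1=5, P2=4, P3=24, P4=0
Total waiting = 2 + 5 + 4 + 24 + 0 = 35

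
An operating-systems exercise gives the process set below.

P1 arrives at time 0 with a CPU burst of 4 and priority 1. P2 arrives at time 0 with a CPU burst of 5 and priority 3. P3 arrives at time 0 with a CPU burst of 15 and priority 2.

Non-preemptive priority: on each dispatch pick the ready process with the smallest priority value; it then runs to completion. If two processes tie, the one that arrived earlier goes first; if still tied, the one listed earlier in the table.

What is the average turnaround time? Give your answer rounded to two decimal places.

Timeline: | P1 0-4 | P3 4-19 | P2 19-24 |
Completion: P1=4  P2=24  P3=19
Turnaround (C−A): P1=4  P2=24  P3=19
Turnaround times: P1=4, P2=24, P3=19
Average turnaround = (4+24+19) / 3 = 47/3 = 15.67

15.67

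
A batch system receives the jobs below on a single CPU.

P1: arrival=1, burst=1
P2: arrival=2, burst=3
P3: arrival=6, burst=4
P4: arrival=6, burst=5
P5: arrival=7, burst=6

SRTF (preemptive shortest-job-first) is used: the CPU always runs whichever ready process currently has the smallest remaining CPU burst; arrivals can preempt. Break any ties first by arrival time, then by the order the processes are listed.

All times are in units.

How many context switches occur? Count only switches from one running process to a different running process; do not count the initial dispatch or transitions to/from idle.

Timeline: | idle 0-1 | P1 1-2 | P2 2-5 | idle 5-6 | P3 6-10 | P4 10-15 | P5 15-21 |
Completion: P1=2  P2=5  P3=10  P4=15  P5=21
Turnaround (C−A): P1=1  P2=3  P3=4  P4=9  P5=14

3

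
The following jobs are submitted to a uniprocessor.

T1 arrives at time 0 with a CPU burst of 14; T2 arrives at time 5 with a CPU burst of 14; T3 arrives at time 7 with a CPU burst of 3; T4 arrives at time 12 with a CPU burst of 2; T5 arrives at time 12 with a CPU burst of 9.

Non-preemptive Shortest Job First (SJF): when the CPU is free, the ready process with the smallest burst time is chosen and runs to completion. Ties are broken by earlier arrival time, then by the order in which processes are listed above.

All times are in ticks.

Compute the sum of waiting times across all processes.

41

Gantt: | T1 0-14 | T4 14-16 | T3 16-19 | T5 19-28 | T2 28-42 |
Completion: T1=14  T2=42  T3=19  T4=16  T5=28
Waiting = turnaround − burst: T1=0, T2=23, T3=9, T4=2, T5=7
Total waiting = 0 + 23 + 9 + 2 + 7 = 41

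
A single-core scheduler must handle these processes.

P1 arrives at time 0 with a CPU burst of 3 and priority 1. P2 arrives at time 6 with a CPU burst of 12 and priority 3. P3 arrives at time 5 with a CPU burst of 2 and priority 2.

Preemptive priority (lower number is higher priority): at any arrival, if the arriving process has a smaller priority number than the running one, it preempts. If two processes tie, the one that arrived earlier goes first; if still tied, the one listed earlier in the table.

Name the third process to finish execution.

Timeline: | P1 0-3 | idle 3-5 | P3 5-7 | P2 7-19 |
Completion: P1=3  P2=19  P3=7
Turnaround (C−A): P1=3  P2=13  P3=2
Finish order: P1 → P3 → P2

P2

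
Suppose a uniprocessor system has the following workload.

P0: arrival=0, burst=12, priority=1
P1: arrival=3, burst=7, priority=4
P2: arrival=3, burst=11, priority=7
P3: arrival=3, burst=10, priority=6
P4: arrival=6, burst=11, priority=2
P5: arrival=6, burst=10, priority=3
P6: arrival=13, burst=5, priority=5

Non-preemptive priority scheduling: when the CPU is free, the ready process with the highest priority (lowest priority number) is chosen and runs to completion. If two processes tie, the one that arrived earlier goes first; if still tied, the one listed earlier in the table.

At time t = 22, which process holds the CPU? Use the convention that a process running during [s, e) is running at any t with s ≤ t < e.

P4

Schedule: | P0 0-12 | P4 12-23 | P5 23-33 | P1 33-40 | P6 40-45 | P3 45-55 | P2 55-66 |
Completion: P0=12  P1=40  P2=66  P3=55  P4=23  P5=33  P6=45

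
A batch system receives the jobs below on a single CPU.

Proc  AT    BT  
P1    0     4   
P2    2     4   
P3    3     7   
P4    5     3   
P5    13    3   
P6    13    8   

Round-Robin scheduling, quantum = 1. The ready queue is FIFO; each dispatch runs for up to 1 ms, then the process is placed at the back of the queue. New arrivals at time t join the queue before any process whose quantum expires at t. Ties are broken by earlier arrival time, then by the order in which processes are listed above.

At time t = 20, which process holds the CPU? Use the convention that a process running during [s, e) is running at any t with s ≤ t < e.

P3

Timeline: | P1 0-2 | P2 2-3 | P1 3-4 | P3 4-5 | P2 5-6 | P1 6-7 | P4 7-8 | P3 8-9 | P2 9-10 | P4 10-11 | P3 11-12 | P2 12-13 | P4 13-14 | P3 14-15 | P5 15-16 | P6 16-17 | P3 17-18 | P5 18-19 | P6 19-20 | P3 20-21 | P5 21-22 | P6 22-23 | P3 23-24 | P6 24-29 |
Completion: P1=7  P2=13  P3=24  P4=14  P5=22  P6=29
Turnaround (C−A): P1=7  P2=11  P3=21  P4=9  P5=9  P6=16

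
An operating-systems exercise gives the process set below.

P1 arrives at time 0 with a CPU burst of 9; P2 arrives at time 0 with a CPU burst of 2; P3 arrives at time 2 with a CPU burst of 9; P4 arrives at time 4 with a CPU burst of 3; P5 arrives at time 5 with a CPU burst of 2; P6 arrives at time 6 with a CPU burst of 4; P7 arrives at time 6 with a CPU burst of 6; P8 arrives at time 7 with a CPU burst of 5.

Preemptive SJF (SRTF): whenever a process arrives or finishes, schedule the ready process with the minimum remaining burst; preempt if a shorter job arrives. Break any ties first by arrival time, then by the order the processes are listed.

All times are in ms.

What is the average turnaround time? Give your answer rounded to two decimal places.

14.25

Schedule: | P2 0-2 | P1 2-4 | P4 4-7 | P5 7-9 | P6 9-13 | P8 13-18 | P7 18-24 | P1 24-31 | P3 31-40 |
Completion: P1=31  P2=2  P3=40  P4=7  P5=9  P6=13  P7=24  P8=18
Turnaround (C−A): P1=31  P2=2  P3=38  P4=3  P5=4  P6=7  P7=18  P8=11
Turnaround times: P1=31, P2=2, P3=38, P4=3, P5=4, P6=7, P7=18, P8=11
Average turnaround = (31+2+38+3+4+7+18+11) / 8 = 114/8 = 14.25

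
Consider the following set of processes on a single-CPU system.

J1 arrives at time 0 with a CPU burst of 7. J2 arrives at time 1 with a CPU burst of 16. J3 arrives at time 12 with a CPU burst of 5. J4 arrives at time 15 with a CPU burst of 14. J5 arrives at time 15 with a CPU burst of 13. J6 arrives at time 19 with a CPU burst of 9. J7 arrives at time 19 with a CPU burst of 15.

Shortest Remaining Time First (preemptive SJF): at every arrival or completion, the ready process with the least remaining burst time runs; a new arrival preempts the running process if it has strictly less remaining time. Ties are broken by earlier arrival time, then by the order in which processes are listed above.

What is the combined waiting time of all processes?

Timeline: | J1 0-7 | J2 7-12 | J3 12-17 | J2 17-28 | J6 28-37 | J5 37-50 | J4 50-64 | J7 64-79 |
Completion: J1=7  J2=28  J3=17  J4=64  J5=50  J6=37  J7=79
Turnaround (C−A): J1=7  J2=27  J3=5  J4=49  J5=35  J6=18  J7=60
Waiting = turnaround − burst: J1=0, J2=11, J3=0, J4=35, J5=22, J6=9, J7=45
Total waiting = 0 + 11 + 0 + 35 + 22 + 9 + 45 = 122

122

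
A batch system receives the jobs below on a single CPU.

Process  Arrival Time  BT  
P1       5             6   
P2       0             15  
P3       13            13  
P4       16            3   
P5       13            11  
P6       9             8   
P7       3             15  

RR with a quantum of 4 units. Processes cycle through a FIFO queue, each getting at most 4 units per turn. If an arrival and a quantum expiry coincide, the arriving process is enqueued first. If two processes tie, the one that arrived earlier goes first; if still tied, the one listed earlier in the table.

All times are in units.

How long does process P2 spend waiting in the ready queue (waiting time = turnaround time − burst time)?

Timeline: | P2 0-4 | P7 4-8 | P2 8-12 | P1 12-16 | P7 16-20 | P6 20-24 | P2 24-28 | P3 28-32 | P5 32-36 | P4 36-39 | P1 39-41 | P7 41-45 | P6 45-49 | P2 49-52 | P3 52-56 | P5 56-60 | P7 60-63 | P3 63-67 | P5 67-70 | P3 70-71 |
Completion: P1=41  P2=52  P3=71  P4=39  P5=70  P6=49  P7=63
Waiting(P2) = turnaround − burst = 52 − 15 = 37

37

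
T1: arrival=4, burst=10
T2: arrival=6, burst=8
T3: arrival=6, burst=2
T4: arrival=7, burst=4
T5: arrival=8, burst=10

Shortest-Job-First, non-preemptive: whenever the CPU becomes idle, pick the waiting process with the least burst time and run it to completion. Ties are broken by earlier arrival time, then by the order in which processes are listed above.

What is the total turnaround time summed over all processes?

85

Schedule: | idle 0-4 | T1 4-14 | T3 14-16 | T4 16-20 | T2 20-28 | T5 28-38 |
Completion: T1=14  T2=28  T3=16  T4=20  T5=38
Turnaround (C−A): T1=10  T2=22  T3=10  T4=13  T5=30
Turnaround = completion − arrival: T1=10, T2=22, T3=10, T4=13, T5=30
Total turnaround = 10 + 22 + 10 + 13 + 30 = 85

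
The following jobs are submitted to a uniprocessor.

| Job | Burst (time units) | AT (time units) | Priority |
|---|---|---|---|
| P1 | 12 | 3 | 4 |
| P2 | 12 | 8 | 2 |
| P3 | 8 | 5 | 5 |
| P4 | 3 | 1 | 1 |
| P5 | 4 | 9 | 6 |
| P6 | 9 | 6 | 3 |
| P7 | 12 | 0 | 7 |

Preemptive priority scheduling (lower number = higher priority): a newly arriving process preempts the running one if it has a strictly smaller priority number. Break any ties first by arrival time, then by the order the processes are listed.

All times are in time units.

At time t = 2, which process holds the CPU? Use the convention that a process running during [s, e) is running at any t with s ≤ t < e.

P4

Gantt: | P7 0-1 | P4 1-4 | P1 4-6 | P6 6-8 | P2 8-20 | P6 20-27 | P1 27-37 | P3 37-45 | P5 45-49 | P7 49-60 |
Completion: P1=37  P2=20  P3=45  P4=4  P5=49  P6=27  P7=60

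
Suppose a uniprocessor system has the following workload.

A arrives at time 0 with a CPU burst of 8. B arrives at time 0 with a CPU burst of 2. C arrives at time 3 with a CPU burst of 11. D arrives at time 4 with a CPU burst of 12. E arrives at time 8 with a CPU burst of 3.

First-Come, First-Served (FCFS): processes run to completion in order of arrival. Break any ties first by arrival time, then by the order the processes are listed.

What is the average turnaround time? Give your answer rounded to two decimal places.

Schedule: | A 0-8 | B 8-10 | C 10-21 | D 21-33 | E 33-36 |
Completion: A=8  B=10  C=21  D=33  E=36
Turnaround (C−A): A=8  B=10  C=18  D=29  E=28
Turnaround times: A=8, B=10, C=18, D=29, E=28
Average turnaround = (8+10+18+29+28) / 5 = 93/5 = 18.60

18.60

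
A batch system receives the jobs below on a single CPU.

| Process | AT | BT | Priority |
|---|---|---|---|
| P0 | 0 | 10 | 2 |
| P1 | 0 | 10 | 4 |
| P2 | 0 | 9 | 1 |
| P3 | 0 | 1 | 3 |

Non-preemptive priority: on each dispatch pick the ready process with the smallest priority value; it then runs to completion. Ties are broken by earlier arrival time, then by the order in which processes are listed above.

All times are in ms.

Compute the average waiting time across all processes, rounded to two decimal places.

Timeline: | P2 0-9 | P0 9-19 | P3 19-20 | P1 20-30 |
Completion: P0=19  P1=30  P2=9  P3=20
Waiting times: P0=9, P1=20, P2=0, P3=19
Average waiting = (9+20+0+19) / 4 = 48/4 = 12.00

12.00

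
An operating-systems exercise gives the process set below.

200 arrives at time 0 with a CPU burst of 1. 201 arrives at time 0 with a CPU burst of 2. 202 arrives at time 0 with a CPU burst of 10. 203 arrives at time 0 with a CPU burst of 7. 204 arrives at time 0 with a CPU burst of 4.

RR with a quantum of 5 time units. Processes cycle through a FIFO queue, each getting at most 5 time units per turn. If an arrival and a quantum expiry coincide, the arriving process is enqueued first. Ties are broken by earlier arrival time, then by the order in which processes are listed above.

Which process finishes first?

Schedule: | 200 0-1 | 201 1-3 | 202 3-8 | 203 8-13 | 204 13-17 | 202 17-22 | 203 22-24 |
Completion: 200=1  201=3  202=22  203=24  204=17
Finish order: 200 → 201 → 204 → 202 → 203

200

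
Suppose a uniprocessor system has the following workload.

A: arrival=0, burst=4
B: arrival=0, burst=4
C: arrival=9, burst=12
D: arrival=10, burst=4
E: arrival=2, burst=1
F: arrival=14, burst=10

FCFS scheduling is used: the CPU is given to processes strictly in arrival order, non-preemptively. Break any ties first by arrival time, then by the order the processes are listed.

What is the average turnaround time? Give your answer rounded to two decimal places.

11.17

Timeline: | A 0-4 | B 4-8 | E 8-9 | C 9-21 | D 21-25 | F 25-35 |
Completion: A=4  B=8  C=21  D=25  E=9  F=35
Turnaround times: A=4, B=8, C=12, D=15, E=7, F=21
Average turnaround = (4+8+12+15+7+21) / 6 = 67/6 = 11.17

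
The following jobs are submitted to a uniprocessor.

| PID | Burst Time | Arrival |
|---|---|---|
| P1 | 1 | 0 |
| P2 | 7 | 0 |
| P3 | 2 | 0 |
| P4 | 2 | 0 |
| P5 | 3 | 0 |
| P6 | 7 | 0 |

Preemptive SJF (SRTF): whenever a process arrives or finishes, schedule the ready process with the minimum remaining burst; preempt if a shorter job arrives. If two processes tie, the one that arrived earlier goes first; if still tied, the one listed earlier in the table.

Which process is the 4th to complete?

Gantt: | P1 0-1 | P3 1-3 | P4 3-5 | P5 5-8 | P2 8-15 | P6 15-22 |
Completion: P1=1  P2=15  P3=3  P4=5  P5=8  P6=22
Turnaround (C−A): P1=1  P2=15  P3=3  P4=5  P5=8  P6=22
Finish order: P1 → P3 → P4 → P5 → P2 → P6

P5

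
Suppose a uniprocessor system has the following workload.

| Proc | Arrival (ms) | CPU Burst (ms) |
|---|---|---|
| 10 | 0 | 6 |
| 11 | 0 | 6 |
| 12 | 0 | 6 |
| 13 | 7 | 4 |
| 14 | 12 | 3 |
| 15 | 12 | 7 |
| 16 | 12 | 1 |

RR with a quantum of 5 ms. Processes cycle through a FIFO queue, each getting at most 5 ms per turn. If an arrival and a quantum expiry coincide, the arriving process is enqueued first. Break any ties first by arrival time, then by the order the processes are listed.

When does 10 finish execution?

16

Schedule: | 10 0-5 | 11 5-10 | 12 10-15 | 10 15-16 | 13 16-20 | 11 20-21 | 14 21-24 | 15 24-29 | 16 29-30 | 12 30-31 | 15 31-33 |
Completion: 10=16  11=21  12=31  13=20  14=24  15=33  16=30
Turnaround (C−A): 10=16  11=21  12=31  13=13  14=12  15=21  16=18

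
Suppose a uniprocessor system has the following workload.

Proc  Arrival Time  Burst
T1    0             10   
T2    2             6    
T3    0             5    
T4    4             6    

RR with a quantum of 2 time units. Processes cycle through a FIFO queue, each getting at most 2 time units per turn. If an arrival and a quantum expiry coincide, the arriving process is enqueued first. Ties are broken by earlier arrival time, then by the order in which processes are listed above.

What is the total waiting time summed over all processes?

59

Timeline: | T1 0-2 | T3 2-4 | T2 4-6 | T1 6-8 | T4 8-10 | T3 10-12 | T2 12-14 | T1 14-16 | T4 16-18 | T3 18-19 | T2 19-21 | T1 21-23 | T4 23-25 | T1 25-27 |
Completion: T1=27  T2=21  T3=19  T4=25
Waiting = turnaround − burst: T1=17, T2=13, T3=14, T4=15
Total waiting = 17 + 13 + 14 + 15 = 59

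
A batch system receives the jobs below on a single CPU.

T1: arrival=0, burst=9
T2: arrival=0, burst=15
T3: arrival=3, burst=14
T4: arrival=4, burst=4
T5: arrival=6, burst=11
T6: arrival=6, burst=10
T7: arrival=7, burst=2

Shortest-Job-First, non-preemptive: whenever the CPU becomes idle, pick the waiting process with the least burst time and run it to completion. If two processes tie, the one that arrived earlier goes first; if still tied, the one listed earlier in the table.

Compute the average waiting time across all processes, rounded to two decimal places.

17.14

Schedule: | T1 0-9 | T7 9-11 | T4 11-15 | T6 15-25 | T5 25-36 | T3 36-50 | T2 50-65 |
Completion: T1=9  T2=65  T3=50  T4=15  T5=36  T6=25  T7=11
Turnaround (C−A): T1=9  T2=65  T3=47  T4=11  T5=30  T6=19  T7=4
Waiting times: T1=0, T2=50, T3=33, T4=7, T5=19, T6=9, T7=2
Average waiting = (0+50+33+7+19+9+2) / 7 = 120/7 = 17.14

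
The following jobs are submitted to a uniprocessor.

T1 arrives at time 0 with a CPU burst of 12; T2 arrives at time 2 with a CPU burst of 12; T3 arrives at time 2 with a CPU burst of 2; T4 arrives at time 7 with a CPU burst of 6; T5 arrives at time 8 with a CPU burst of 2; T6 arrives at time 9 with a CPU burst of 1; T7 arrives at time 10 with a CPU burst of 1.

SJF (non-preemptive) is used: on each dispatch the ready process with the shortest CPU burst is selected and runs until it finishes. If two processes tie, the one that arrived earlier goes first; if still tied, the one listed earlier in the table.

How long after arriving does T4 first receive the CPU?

Timeline: | T1 0-12 | T6 12-13 | T7 13-14 | T3 14-16 | T5 16-18 | T4 18-24 | T2 24-36 |
Completion: T1=12  T2=36  T3=16  T4=24  T5=18  T6=13  T7=14
Response(T4) = first start − arrival = 18 − 7 = 11

11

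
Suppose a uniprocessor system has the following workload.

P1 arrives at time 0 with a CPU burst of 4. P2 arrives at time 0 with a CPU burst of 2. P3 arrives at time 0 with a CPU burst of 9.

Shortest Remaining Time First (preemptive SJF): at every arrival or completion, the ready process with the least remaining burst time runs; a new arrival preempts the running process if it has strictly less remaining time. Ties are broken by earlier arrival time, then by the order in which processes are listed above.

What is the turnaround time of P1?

Timeline: | P2 0-2 | P1 2-6 | P3 6-15 |
Completion: P1=6  P2=2  P3=15
Turnaround(P1) = completion − arrival = 6 − 0 = 6

6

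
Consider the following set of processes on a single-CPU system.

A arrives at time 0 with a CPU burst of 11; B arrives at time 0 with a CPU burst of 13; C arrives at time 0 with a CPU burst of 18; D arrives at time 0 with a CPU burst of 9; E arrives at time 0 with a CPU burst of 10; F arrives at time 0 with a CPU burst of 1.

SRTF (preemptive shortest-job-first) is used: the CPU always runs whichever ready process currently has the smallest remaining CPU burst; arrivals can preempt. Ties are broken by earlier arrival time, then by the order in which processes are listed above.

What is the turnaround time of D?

Timeline: | F 0-1 | D 1-10 | E 10-20 | A 20-31 | B 31-44 | C 44-62 |
Completion: A=31  B=44  C=62  D=10  E=20  F=1
Turnaround (C−A): A=31  B=44  C=62  D=10  E=20  F=1
Turnaround(D) = completion − arrival = 10 − 0 = 10

10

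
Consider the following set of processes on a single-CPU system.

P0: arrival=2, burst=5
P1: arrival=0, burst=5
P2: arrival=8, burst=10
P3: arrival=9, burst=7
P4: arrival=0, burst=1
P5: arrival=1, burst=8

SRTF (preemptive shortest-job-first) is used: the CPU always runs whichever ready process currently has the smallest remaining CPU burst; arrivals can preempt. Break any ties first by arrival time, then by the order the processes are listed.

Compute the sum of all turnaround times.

78

Schedule: | P4 0-1 | P1 1-6 | P0 6-11 | P3 11-18 | P5 18-26 | P2 26-36 |
Completion: P0=11  P1=6  P2=36  P3=18  P4=1  P5=26
Turnaround (C−A): P0=9  P1=6  P2=28  P3=9  P4=1  P5=25
Turnaround = completion − arrival: P0=9, P1=6, P2=28, P3=9, P4=1, P5=25
Total turnaround = 9 + 6 + 28 + 9 + 1 + 25 = 78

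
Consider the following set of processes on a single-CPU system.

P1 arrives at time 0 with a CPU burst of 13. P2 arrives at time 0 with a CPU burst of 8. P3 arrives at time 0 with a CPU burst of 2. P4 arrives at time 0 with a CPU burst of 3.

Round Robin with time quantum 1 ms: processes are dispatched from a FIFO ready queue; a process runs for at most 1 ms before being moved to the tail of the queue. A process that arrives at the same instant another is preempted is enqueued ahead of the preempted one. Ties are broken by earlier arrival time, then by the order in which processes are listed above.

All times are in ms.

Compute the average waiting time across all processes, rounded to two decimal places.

9.75

Timeline: | P1 0-1 | P2 1-2 | P3 2-3 | P4 3-4 | P1 4-5 | P2 5-6 | P3 6-7 | P4 7-8 | P1 8-9 | P2 9-10 | P4 10-11 | P1 11-12 | P2 12-13 | P1 13-14 | P2 14-15 | P1 15-16 | P2 16-17 | P1 17-18 | P2 18-19 | P1 19-20 | P2 20-21 | P1 21-26 |
Completion: P1=26  P2=21  P3=7  P4=11
Waiting times: P1=13, P2=13, P3=5, P4=8
Average waiting = (13+13+5+8) / 4 = 39/4 = 9.75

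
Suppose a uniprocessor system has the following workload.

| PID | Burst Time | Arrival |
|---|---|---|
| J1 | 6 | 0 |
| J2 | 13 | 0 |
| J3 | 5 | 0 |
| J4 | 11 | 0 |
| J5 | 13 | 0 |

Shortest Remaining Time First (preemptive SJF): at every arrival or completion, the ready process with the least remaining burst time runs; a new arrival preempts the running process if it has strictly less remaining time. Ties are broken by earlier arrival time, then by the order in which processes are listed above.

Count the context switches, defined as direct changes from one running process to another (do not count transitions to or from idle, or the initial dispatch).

4

Gantt: | J3 0-5 | J1 5-11 | J4 11-22 | J2 22-35 | J5 35-48 |
Completion: J1=11  J2=35  J3=5  J4=22  J5=48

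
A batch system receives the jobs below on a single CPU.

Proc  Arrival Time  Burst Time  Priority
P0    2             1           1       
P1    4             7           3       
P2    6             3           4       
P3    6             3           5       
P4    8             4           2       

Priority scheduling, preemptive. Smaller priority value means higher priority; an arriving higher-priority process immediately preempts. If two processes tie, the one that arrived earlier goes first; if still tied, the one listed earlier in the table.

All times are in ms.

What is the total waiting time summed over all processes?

25

Timeline: | idle 0-2 | P0 2-3 | idle 3-4 | P1 4-8 | P4 8-12 | P1 12-15 | P2 15-18 | P3 18-21 |
Completion: P0=3  P1=15  P2=18  P3=21  P4=12
Waiting = turnaround − burst: P0=0, P1=4, P2=9, P3=12, P4=0
Total waiting = 0 + 4 + 9 + 12 + 0 = 25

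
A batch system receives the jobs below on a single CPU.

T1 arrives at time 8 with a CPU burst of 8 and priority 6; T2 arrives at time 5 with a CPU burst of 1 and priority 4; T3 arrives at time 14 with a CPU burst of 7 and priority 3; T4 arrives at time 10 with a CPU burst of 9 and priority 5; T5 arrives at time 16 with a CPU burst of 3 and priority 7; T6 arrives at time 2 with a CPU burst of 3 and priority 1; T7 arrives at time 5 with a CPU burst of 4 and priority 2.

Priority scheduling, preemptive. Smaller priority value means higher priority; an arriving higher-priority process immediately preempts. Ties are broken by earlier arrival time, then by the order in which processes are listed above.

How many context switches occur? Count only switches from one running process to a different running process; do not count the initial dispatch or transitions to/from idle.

7

Timeline: | idle 0-2 | T6 2-5 | T7 5-9 | T2 9-10 | T4 10-14 | T3 14-21 | T4 21-26 | T1 26-34 | T5 34-37 |
Completion: T1=34  T2=10  T3=21  T4=26  T5=37  T6=5  T7=9
Turnaround (C−A): T1=26  T2=5  T3=7  T4=16  T5=21  T6=3  T7=4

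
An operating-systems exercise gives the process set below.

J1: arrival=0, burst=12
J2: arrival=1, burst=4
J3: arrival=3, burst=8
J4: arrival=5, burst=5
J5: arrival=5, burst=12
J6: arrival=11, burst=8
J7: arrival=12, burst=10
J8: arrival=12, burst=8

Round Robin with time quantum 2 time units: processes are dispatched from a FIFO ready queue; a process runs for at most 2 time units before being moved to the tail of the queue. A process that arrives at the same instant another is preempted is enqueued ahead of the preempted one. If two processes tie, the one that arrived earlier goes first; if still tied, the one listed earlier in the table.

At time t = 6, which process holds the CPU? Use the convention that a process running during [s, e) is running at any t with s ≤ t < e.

Schedule: | J1 0-2 | J2 2-4 | J1 4-6 | J3 6-8 | J2 8-10 | J4 10-12 | J5 12-14 | J1 14-16 | J3 16-18 | J6 18-20 | J7 20-22 | J8 22-24 | J4 24-26 | J5 26-28 | J1 28-30 | J3 30-32 | J6 32-34 | J7 34-36 | J8 36-38 | J4 38-39 | J5 39-41 | J1 41-43 | J3 43-45 | J6 45-47 | J7 47-49 | J8 49-51 | J5 51-53 | J1 53-55 | J6 55-57 | J7 57-59 | J8 59-61 | J5 61-63 | J7 63-65 | J5 65-67 |
Completion: J1=55  J2=10  J3=45  J4=39  J5=67  J6=57  J7=65  J8=61

J3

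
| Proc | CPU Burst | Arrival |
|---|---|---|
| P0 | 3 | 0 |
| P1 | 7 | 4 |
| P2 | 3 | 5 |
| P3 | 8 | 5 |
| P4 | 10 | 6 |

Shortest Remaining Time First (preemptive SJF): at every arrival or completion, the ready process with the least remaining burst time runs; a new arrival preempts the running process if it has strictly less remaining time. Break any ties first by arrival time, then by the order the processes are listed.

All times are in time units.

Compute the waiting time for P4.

Schedule: | P0 0-3 | idle 3-4 | P1 4-5 | P2 5-8 | P1 8-14 | P3 14-22 | P4 22-32 |
Completion: P0=3  P1=14  P2=8  P3=22  P4=32
Waiting(P4) = turnaround − burst = 26 − 10 = 16

16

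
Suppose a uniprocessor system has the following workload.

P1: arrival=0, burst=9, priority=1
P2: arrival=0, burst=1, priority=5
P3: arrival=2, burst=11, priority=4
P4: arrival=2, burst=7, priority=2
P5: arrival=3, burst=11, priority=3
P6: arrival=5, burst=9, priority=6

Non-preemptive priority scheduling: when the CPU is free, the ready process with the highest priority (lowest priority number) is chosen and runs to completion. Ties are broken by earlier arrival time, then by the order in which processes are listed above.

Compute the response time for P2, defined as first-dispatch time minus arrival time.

Gantt: | P1 0-9 | P4 9-16 | P5 16-27 | P3 27-38 | P2 38-39 | P6 39-48 |
Completion: P1=9  P2=39  P3=38  P4=16  P5=27  P6=48
Turnaround (C−A): P1=9  P2=39  P3=36  P4=14  P5=24  P6=43
Response(P2) = first start − arrival = 38 − 0 = 38

38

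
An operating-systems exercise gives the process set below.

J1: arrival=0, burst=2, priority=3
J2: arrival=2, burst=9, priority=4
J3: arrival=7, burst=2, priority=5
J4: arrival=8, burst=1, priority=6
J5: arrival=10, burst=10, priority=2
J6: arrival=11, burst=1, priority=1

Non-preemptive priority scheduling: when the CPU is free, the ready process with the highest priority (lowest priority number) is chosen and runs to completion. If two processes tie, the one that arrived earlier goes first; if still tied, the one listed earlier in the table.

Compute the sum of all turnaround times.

Timeline: | J1 0-2 | J2 2-11 | J6 11-12 | J5 12-22 | J3 22-24 | J4 24-25 |
Completion: J1=2  J2=11  J3=24  J4=25  J5=22  J6=12
Turnaround (C−A): J1=2  J2=9  J3=17  J4=17  J5=12  J6=1
Turnaround = completion − arrival: J1=2, J2=9, J3=17, J4=17, J5=12, J6=1
Total turnaround = 2 + 9 + 17 + 17 + 12 + 1 = 58

58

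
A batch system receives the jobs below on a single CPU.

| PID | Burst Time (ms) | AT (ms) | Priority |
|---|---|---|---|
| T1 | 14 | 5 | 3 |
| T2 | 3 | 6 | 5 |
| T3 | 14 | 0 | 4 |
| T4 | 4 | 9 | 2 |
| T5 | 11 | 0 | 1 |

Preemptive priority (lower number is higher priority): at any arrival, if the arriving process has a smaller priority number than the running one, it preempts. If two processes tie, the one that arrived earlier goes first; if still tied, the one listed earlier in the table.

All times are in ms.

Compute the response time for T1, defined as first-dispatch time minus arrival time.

Schedule: | T5 0-11 | T4 11-15 | T1 15-29 | T3 29-43 | T2 43-46 |
Completion: T1=29  T2=46  T3=43  T4=15  T5=11
Response(T1) = first start − arrival = 15 − 5 = 10

10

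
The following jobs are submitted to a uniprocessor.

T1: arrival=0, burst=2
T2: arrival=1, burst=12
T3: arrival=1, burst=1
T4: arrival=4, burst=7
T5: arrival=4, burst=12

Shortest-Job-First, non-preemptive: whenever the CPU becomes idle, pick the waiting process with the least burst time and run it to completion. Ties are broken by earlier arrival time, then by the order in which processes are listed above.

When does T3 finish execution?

3

Gantt: | T1 0-2 | T3 2-3 | T2 3-15 | T4 15-22 | T5 22-34 |
Completion: T1=2  T2=15  T3=3  T4=22  T5=34
Turnaround (C−A): T1=2  T2=14  T3=2  T4=18  T5=30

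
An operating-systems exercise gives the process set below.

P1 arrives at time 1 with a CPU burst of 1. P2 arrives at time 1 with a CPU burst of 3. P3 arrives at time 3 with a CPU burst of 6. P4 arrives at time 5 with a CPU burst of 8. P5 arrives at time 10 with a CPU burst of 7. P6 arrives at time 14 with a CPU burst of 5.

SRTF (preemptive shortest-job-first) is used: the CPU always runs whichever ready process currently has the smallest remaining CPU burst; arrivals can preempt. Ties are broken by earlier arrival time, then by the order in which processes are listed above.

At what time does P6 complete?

23

Timeline: | idle 0-1 | P1 1-2 | P2 2-5 | P3 5-11 | P5 11-18 | P6 18-23 | P4 23-31 |
Completion: P1=2  P2=5  P3=11  P4=31  P5=18  P6=23
Turnaround (C−A): P1=1  P2=4  P3=8  P4=26  P5=8  P6=9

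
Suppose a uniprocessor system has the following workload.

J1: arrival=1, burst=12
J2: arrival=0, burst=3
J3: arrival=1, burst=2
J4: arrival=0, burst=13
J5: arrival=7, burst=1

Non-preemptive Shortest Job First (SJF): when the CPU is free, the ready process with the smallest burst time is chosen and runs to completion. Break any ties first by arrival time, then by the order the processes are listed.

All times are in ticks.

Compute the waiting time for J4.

Gantt: | J2 0-3 | J3 3-5 | J1 5-17 | J5 17-18 | J4 18-31 |
Completion: J1=17  J2=3  J3=5  J4=31  J5=18
Waiting(J4) = turnaround − burst = 31 − 13 = 18

18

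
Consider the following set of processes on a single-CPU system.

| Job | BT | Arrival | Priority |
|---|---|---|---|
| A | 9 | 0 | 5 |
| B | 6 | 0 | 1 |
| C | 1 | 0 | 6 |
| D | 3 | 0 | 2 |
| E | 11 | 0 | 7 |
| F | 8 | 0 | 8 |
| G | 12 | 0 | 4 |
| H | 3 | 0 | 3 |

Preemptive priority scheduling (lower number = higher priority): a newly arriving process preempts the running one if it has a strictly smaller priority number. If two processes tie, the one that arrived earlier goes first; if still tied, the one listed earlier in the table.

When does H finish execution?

12

Gantt: | B 0-6 | D 6-9 | H 9-12 | G 12-24 | A 24-33 | C 33-34 | E 34-45 | F 45-53 |
Completion: A=33  B=6  C=34  D=9  E=45  F=53  G=24  H=12
Turnaround (C−A): A=33  B=6  C=34  D=9  E=45  F=53  G=24  H=12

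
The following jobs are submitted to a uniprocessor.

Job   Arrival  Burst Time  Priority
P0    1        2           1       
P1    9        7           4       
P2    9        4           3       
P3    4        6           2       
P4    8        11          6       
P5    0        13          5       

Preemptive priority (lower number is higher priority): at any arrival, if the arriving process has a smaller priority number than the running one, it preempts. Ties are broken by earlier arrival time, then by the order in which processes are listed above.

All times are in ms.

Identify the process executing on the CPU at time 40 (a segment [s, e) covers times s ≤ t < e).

Schedule: | P5 0-1 | P0 1-3 | P5 3-4 | P3 4-10 | P2 10-14 | P1 14-21 | P5 21-32 | P4 32-43 |
Completion: P0=3  P1=21  P2=14  P3=10  P4=43  P5=32

P4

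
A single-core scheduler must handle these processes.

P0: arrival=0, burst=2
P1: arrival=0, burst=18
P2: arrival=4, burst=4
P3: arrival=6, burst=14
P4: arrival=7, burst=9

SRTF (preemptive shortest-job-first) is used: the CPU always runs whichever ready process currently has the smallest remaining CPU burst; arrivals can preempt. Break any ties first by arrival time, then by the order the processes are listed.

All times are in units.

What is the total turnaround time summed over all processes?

88

Schedule: | P0 0-2 | P1 2-4 | P2 4-8 | P4 8-17 | P3 17-31 | P1 31-47 |
Completion: P0=2  P1=47  P2=8  P3=31  P4=17
Turnaround (C−A): P0=2  P1=47  P2=4  P3=25  P4=10
Turnaround = completion − arrival: P0=2, P1=47, P2=4, P3=25, P4=10
Total turnaround = 2 + 47 + 4 + 25 + 10 = 88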